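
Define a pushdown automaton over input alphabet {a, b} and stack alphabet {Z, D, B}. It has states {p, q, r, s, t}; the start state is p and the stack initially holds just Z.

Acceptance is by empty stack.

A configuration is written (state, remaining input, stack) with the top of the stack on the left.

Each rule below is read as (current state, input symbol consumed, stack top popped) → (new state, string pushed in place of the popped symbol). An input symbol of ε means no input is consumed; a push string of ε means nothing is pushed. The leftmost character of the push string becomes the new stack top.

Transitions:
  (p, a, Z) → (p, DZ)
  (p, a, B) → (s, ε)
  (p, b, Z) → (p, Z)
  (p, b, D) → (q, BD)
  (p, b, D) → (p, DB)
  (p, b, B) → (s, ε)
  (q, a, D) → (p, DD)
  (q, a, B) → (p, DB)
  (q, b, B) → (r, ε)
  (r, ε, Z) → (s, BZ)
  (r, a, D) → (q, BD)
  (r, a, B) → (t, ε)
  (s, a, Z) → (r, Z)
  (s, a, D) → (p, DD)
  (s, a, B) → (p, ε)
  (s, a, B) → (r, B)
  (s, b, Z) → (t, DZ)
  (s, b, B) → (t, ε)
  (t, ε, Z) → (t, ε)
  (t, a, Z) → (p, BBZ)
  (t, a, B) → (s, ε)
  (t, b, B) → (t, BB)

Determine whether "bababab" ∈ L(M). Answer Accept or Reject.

Reject

No computation consumes all input and empties the stack.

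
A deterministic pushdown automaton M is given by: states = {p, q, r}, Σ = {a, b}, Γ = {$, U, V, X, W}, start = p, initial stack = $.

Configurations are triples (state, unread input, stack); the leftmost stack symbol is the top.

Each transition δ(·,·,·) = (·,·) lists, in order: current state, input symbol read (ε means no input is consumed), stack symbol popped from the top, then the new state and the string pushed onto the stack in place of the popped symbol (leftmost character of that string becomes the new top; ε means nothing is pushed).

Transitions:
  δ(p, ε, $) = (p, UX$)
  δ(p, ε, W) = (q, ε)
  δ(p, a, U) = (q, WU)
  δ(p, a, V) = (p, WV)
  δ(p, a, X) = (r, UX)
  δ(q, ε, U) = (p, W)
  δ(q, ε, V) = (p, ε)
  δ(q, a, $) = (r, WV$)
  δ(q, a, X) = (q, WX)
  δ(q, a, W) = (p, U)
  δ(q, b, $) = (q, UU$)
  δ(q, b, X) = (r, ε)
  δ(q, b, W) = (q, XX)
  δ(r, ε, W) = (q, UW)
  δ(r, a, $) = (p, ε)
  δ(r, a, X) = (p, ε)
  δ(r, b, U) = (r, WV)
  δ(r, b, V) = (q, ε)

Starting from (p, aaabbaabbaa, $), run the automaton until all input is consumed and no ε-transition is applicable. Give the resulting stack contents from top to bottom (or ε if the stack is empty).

WUUX$

(p, aaabbaabbaa, $)
  ε-move, top $: go to p, push UX$ → (p, aaabbaabbaa, UX$)
  read a, top U: go to q, push WU → (q, aabbaabbaa, WUX$)
  read a, top W: go to p, push U → (p, abbaabbaa, UUX$)
  read a, top U: go to q, push WU → (q, bbaabbaa, WUUX$)
  read b, top W: go to q, push XX → (q, baabbaa, XXUUX$)
  read b, top X: go to r, push ε → (r, aabbaa, XUUX$)
  read a, top X: go to p, push ε → (p, abbaa, UUX$)
  read a, top U: go to q, push WU → (q, bbaa, WUUX$)
  read b, top W: go to q, push XX → (q, baa, XXUUX$)
  read b, top X: go to r, push ε → (r, aa, XUUX$)
  read a, top X: go to p, push ε → (p, a, UUX$)
  read a, top U: go to q, push WU → (q, ε, WUUX$)
All input consumed in state q with stack WUUX$.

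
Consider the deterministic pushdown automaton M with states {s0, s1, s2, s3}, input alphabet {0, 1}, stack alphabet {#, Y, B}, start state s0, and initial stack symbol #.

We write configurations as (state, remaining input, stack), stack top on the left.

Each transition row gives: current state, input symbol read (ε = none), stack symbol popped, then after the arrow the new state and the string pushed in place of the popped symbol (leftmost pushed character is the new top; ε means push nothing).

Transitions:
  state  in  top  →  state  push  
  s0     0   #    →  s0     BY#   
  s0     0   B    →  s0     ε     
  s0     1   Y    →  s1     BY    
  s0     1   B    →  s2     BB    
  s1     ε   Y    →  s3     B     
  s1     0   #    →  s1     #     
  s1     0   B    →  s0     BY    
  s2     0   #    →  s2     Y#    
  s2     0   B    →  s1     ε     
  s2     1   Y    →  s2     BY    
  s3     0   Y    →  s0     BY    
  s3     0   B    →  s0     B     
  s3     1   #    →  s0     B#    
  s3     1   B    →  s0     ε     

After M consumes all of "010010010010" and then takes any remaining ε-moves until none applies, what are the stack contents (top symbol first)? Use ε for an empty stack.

BYYYY#

(s0, 010010010010, #)
  read 0, top #: go to s0, push BY# → (s0, 10010010010, BY#)
  read 1, top B: go to s2, push BB → (s2, 0010010010, BBY#)
  read 0, top B: go to s1, push ε → (s1, 010010010, BY#)
  read 0, top B: go to s0, push BY → (s0, 10010010, BYY#)
  read 1, top B: go to s2, push BB → (s2, 0010010, BBYY#)
  read 0, top B: go to s1, push ε → (s1, 010010, BYY#)
  read 0, top B: go to s0, push BY → (s0, 10010, BYYY#)
  read 1, top B: go to s2, push BB → (s2, 0010, BBYYY#)
  read 0, top B: go to s1, push ε → (s1, 010, BYYY#)
  read 0, top B: go to s0, push BY → (s0, 10, BYYYY#)
  read 1, top B: go to s2, push BB → (s2, 0, BBYYYY#)
  read 0, top B: go to s1, push ε → (s1, ε, BYYYY#)
All input consumed in state s1 with stack BYYYY#.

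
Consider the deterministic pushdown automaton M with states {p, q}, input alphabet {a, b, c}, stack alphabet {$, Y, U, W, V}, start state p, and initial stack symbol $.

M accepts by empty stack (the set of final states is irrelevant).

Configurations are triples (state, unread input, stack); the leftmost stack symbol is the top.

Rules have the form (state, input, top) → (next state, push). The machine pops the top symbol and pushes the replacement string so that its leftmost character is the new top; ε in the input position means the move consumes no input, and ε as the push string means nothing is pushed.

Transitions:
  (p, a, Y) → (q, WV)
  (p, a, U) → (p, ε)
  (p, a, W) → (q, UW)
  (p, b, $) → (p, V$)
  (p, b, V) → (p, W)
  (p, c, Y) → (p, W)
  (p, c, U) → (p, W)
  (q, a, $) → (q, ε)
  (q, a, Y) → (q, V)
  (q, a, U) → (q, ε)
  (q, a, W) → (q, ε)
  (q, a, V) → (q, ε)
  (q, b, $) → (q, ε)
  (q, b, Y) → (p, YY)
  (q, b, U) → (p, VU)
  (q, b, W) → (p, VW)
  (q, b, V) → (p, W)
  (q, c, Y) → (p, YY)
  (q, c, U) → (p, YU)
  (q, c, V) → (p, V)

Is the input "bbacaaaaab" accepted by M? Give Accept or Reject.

Accept

(p, bbacaaaaab, $)
  read b, top $: go to p, push V$ → (p, bacaaaaab, V$)
  read b, top V: go to p, push W → (p, acaaaaab, W$)
  read a, top W: go to q, push UW → (q, caaaaab, UW$)
  read c, top U: go to p, push YU → (p, aaaaab, YUW$)
  read a, top Y: go to q, push WV → (q, aaaab, WVUW$)
  read a, top W: go to q, push ε → (q, aaab, VUW$)
  read a, top V: go to q, push ε → (q, aab, UW$)
  read a, top U: go to q, push ε → (q, ab, W$)
  read a, top W: go to q, push ε → (q, b, $)
  read b, top $: go to q, push ε → (q, ε, ε)
All input consumed and the stack is empty.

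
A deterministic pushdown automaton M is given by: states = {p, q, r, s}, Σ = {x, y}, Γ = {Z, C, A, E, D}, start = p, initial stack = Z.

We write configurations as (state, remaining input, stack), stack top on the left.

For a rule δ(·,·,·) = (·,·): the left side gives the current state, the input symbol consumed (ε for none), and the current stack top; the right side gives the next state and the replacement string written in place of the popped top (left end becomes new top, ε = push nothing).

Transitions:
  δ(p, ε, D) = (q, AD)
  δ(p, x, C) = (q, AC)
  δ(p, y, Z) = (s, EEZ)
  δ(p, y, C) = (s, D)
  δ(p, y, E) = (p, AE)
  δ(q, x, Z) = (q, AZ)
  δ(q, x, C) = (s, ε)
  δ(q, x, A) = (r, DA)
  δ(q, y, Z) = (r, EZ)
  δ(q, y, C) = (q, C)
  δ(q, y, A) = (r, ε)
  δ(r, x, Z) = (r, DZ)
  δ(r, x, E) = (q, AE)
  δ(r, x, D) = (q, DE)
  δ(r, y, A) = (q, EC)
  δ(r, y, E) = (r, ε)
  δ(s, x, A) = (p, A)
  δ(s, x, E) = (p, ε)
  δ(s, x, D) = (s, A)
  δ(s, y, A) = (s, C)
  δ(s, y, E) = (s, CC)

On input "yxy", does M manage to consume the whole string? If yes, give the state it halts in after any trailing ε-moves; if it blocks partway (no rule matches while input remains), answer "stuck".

p

(p, yxy, Z)
  read y, top Z: go to s, push EEZ → (s, xy, EEZ)
  read x, top E: go to p, push ε → (p, y, EZ)
  read y, top E: go to p, push AE → (p, ε, AEZ)
All input consumed; M is in state p.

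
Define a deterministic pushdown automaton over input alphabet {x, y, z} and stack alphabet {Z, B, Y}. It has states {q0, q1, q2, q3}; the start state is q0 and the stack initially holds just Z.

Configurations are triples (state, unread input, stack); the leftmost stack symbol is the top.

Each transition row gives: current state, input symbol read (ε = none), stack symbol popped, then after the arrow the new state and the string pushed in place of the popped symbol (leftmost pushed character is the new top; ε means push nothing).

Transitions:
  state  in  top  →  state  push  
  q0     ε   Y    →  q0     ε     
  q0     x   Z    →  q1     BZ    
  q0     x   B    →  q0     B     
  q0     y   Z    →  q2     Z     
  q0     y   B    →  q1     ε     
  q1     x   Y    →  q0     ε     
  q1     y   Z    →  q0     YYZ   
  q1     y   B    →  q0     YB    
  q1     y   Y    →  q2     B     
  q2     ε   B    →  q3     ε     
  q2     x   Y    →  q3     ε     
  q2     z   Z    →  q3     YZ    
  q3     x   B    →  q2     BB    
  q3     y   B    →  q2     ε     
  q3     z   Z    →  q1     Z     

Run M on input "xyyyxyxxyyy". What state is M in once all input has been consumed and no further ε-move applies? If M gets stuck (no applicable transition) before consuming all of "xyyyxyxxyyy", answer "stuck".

(q0, xyyyxyxxyyy, Z)
  read x, top Z: go to q1, push BZ → (q1, yyyxyxxyyy, BZ)
  read y, top B: go to q0, push YB → (q0, yyxyxxyyy, YBZ)
  ε-move, top Y: go to q0, push ε → (q0, yyxyxxyyy, BZ)
  read y, top B: go to q1, push ε → (q1, yxyxxyyy, Z)
  read y, top Z: go to q0, push YYZ → (q0, xyxxyyy, YYZ)
  ε-move, top Y: go to q0, push ε → (q0, xyxxyyy, YZ)
  ε-move, top Y: go to q0, push ε → (q0, xyxxyyy, Z)
  read x, top Z: go to q1, push BZ → (q1, yxxyyy, BZ)
  read y, top B: go to q0, push YB → (q0, xxyyy, YBZ)
  ε-move, top Y: go to q0, push ε → (q0, xxyyy, BZ)
  read x, top B: go to q0, push B → (q0, xyyy, BZ)
  read x, top B: go to q0, push B → (q0, yyy, BZ)
  read y, top B: go to q1, push ε → (q1, yy, Z)
  read y, top Z: go to q0, push YYZ → (q0, y, YYZ)
  ε-move, top Y: go to q0, push ε → (q0, y, YZ)
  ε-move, top Y: go to q0, push ε → (q0, y, Z)
  read y, top Z: go to q2, push Z → (q2, ε, Z)
All input consumed; M is in state q2.

q2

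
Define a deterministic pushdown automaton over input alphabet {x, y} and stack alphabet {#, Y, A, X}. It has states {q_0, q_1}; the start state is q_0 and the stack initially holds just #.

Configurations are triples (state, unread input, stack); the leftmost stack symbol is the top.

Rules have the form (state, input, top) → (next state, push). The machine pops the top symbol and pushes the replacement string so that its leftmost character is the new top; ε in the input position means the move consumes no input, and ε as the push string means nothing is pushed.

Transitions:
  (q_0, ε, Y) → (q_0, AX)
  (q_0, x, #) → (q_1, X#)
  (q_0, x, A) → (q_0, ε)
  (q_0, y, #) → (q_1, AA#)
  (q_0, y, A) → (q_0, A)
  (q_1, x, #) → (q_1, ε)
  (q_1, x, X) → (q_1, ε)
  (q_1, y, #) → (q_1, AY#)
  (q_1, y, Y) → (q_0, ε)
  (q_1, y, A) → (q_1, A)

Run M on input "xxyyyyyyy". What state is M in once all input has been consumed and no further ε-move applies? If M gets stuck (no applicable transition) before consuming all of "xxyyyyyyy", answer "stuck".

(q_0, xxyyyyyyy, #) ⊢ (q_1, xyyyyyyy, X#) ⊢ (q_1, yyyyyyy, #) ⊢ (q_1, yyyyyy, AY#) ⊢ (q_1, yyyyy, AY#) ⊢ (q_1, yyyy, AY#) ⊢ (q_1, yyy, AY#) ⊢ (q_1, yy, AY#) ⊢ (q_1, y, AY#) ⊢ (q_1, ε, AY#)
All input consumed; M is in state q_1.

q_1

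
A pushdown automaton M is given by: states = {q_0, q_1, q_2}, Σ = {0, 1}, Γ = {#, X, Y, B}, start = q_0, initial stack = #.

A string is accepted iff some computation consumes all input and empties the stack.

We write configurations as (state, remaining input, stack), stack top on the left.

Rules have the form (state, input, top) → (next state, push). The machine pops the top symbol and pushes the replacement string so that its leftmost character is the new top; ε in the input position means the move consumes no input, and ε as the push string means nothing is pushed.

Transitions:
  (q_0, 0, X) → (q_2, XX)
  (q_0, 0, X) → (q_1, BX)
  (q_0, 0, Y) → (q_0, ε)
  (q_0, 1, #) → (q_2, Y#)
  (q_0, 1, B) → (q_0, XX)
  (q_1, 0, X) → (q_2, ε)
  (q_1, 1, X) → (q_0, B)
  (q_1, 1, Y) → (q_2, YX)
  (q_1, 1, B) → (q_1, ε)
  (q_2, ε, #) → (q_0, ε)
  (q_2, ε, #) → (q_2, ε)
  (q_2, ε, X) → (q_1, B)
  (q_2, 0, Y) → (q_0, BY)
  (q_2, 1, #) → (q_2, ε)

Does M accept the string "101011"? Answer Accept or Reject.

Reject

No computation consumes all input and empties the stack.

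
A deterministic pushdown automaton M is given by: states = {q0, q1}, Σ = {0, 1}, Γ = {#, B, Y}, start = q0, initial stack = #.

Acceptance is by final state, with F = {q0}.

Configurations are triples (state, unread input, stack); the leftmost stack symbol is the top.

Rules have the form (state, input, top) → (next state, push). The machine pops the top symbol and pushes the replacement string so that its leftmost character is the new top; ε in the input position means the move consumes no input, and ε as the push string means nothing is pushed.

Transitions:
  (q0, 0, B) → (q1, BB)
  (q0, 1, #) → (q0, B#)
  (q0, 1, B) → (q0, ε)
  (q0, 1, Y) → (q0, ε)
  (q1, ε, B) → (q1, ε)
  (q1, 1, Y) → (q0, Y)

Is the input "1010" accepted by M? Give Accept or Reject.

(q0, 1010, #)
  read 1, top #: go to q0, push B# → (q0, 010, B#)
  read 0, top B: go to q1, push BB → (q1, 10, BB#)
  ε-move, top B: go to q1, push ε → (q1, 10, B#)
  ε-move, top B: go to q1, push ε → (q1, 10, #)
No transition applies at (q1, 10, #); input not fully consumed.

Reject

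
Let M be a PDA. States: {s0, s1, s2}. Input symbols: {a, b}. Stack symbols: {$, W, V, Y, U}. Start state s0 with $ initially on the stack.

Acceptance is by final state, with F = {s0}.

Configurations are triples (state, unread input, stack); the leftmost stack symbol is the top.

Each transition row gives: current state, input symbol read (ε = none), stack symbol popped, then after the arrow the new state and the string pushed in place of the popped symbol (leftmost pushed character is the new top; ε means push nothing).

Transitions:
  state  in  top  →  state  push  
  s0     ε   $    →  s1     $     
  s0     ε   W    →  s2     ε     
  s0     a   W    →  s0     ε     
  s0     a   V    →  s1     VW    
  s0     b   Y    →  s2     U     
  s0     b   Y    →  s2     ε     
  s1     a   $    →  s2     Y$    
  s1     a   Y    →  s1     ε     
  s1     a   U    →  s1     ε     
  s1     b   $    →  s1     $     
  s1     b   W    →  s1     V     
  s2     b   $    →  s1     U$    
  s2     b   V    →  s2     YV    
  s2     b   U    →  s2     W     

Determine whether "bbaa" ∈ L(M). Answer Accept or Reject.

Reject

No computation consumes all input and reaches a final state.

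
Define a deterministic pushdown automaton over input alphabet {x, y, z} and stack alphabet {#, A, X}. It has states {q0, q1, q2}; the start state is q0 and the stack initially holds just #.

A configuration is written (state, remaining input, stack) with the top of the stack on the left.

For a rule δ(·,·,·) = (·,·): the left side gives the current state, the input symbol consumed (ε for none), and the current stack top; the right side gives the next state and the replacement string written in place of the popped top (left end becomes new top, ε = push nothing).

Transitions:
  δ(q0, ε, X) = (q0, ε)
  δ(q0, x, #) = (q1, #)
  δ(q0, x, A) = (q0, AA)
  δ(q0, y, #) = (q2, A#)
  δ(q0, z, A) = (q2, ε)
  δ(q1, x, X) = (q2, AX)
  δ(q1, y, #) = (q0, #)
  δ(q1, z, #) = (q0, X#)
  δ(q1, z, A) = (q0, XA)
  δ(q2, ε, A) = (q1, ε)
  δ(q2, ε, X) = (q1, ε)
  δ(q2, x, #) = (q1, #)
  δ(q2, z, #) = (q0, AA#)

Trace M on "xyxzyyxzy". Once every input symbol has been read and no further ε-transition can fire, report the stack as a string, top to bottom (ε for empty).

#

(q0, xyxzyyxzy, #)
  read x, top #: go to q1, push # → (q1, yxzyyxzy, #)
  read y, top #: go to q0, push # → (q0, xzyyxzy, #)
  read x, top #: go to q1, push # → (q1, zyyxzy, #)
  read z, top #: go to q0, push X# → (q0, yyxzy, X#)
  ε-move, top X: go to q0, push ε → (q0, yyxzy, #)
  read y, top #: go to q2, push A# → (q2, yxzy, A#)
  ε-move, top A: go to q1, push ε → (q1, yxzy, #)
  read y, top #: go to q0, push # → (q0, xzy, #)
  read x, top #: go to q1, push # → (q1, zy, #)
  read z, top #: go to q0, push X# → (q0, y, X#)
  ε-move, top X: go to q0, push ε → (q0, y, #)
  read y, top #: go to q2, push A# → (q2, ε, A#)
  ε-move, top A: go to q1, push ε → (q1, ε, #)
All input consumed in state q1 with stack #.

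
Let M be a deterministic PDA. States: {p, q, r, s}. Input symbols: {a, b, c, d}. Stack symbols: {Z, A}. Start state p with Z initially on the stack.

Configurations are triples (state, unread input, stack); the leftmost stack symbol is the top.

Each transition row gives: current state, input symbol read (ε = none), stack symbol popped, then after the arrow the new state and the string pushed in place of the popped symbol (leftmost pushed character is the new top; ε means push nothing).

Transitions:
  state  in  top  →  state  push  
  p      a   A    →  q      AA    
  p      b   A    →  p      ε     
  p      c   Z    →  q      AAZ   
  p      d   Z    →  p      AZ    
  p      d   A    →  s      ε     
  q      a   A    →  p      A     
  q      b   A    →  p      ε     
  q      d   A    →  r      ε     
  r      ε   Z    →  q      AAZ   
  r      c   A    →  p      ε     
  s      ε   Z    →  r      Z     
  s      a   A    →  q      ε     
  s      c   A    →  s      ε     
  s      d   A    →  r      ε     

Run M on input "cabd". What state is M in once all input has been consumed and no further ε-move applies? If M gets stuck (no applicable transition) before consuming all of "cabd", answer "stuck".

(p, cabd, Z) ⊢ (q, abd, AAZ) ⊢ (p, bd, AAZ) ⊢ (p, d, AZ) ⊢ (s, ε, Z) ⊢ (r, ε, Z) ⊢ (q, ε, AAZ)
All input consumed; M is in state q.

q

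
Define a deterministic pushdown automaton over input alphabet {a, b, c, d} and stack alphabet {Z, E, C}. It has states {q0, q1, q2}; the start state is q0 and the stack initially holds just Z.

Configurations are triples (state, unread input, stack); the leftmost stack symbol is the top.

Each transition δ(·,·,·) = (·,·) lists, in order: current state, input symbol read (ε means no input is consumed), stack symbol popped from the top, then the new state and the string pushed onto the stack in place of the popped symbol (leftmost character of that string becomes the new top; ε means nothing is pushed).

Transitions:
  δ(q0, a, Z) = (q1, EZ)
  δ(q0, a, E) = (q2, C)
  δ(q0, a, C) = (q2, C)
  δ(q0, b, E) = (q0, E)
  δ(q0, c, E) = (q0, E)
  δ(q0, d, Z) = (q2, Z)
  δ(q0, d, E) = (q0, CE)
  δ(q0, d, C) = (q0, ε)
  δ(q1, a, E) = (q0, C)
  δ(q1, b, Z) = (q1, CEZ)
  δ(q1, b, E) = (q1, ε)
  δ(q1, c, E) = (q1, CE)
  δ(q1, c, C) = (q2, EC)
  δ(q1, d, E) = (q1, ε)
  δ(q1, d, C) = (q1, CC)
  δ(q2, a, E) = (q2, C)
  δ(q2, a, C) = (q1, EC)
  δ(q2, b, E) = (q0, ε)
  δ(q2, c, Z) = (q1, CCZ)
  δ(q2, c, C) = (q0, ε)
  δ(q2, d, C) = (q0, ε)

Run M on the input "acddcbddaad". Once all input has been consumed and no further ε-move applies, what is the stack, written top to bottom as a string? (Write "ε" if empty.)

CEZ

(q0, acddcbddaad, Z)
  read a, top Z: go to q1, push EZ → (q1, cddcbddaad, EZ)
  read c, top E: go to q1, push CE → (q1, ddcbddaad, CEZ)
  read d, top C: go to q1, push CC → (q1, dcbddaad, CCEZ)
  read d, top C: go to q1, push CC → (q1, cbddaad, CCCEZ)
  read c, top C: go to q2, push EC → (q2, bddaad, ECCCEZ)
  read b, top E: go to q0, push ε → (q0, ddaad, CCCEZ)
  read d, top C: go to q0, push ε → (q0, daad, CCEZ)
  read d, top C: go to q0, push ε → (q0, aad, CEZ)
  read a, top C: go to q2, push C → (q2, ad, CEZ)
  read a, top C: go to q1, push EC → (q1, d, ECEZ)
  read d, top E: go to q1, push ε → (q1, ε, CEZ)
All input consumed in state q1 with stack CEZ.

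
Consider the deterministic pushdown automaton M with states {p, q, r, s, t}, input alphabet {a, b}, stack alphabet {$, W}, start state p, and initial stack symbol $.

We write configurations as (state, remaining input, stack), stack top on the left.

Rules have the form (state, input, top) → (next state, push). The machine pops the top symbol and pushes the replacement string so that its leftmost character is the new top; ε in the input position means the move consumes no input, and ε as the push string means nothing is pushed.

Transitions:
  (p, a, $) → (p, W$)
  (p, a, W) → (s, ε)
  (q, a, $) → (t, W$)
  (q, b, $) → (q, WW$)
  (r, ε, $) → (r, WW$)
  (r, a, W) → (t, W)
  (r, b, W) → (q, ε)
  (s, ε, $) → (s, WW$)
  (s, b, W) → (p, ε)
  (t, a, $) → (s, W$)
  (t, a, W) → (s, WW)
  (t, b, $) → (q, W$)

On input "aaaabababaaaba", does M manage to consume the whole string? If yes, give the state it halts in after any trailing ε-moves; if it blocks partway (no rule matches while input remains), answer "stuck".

stuck

(p, aaaabababaaaba, $)
  read a, top $: go to p, push W$ → (p, aaabababaaaba, W$)
  read a, top W: go to s, push ε → (s, aabababaaaba, $)
  ε-move, top $: go to s, push WW$ → (s, aabababaaaba, WW$)
No transition for (s, a, top W); M blocks with input aabababaaaba remaining.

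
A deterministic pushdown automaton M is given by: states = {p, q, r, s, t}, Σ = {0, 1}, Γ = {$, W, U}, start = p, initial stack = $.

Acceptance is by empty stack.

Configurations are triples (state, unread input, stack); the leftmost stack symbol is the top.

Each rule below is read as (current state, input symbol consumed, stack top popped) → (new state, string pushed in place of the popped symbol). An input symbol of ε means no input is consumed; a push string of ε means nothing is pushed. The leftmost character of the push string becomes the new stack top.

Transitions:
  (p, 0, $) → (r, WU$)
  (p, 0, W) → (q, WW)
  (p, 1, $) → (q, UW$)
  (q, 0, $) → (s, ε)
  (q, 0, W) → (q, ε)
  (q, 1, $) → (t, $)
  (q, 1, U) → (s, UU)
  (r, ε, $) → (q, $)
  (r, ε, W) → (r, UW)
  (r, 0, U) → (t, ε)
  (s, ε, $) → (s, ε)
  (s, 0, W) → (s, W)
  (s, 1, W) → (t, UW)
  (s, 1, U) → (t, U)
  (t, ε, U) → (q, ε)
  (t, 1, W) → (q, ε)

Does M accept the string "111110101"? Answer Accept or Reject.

(p, 111110101, $)
  read 1, top $: go to q, push UW$ → (q, 11110101, UW$)
  read 1, top U: go to s, push UU → (s, 1110101, UUW$)
  read 1, top U: go to t, push U → (t, 110101, UUW$)
  ε-move, top U: go to q, push ε → (q, 110101, UW$)
  read 1, top U: go to s, push UU → (s, 10101, UUW$)
  read 1, top U: go to t, push U → (t, 0101, UUW$)
  ε-move, top U: go to q, push ε → (q, 0101, UW$)
No transition applies at (q, 0101, UW$); input not fully consumed.

Reject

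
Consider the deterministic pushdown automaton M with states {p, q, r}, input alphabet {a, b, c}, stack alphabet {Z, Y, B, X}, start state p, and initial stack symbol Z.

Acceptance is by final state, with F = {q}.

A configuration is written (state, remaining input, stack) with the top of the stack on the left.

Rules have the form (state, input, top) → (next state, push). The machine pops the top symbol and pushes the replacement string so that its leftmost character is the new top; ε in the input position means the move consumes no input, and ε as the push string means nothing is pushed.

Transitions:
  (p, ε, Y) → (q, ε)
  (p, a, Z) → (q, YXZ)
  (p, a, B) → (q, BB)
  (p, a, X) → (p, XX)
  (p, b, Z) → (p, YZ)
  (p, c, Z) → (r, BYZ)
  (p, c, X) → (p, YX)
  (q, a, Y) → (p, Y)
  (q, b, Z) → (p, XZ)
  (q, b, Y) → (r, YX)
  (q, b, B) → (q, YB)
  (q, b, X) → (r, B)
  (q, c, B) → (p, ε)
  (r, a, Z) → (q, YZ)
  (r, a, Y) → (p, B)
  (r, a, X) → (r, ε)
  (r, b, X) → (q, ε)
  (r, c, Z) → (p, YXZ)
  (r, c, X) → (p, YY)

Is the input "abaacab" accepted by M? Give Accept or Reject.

Accept

(p, abaacab, Z)
  read a, top Z: go to q, push YXZ → (q, baacab, YXZ)
  read b, top Y: go to r, push YX → (r, aacab, YXXZ)
  read a, top Y: go to p, push B → (p, acab, BXXZ)
  read a, top B: go to q, push BB → (q, cab, BBXXZ)
  read c, top B: go to p, push ε → (p, ab, BXXZ)
  read a, top B: go to q, push BB → (q, b, BBXXZ)
  read b, top B: go to q, push YB → (q, ε, YBBXXZ)
All input consumed; state q ∈ F.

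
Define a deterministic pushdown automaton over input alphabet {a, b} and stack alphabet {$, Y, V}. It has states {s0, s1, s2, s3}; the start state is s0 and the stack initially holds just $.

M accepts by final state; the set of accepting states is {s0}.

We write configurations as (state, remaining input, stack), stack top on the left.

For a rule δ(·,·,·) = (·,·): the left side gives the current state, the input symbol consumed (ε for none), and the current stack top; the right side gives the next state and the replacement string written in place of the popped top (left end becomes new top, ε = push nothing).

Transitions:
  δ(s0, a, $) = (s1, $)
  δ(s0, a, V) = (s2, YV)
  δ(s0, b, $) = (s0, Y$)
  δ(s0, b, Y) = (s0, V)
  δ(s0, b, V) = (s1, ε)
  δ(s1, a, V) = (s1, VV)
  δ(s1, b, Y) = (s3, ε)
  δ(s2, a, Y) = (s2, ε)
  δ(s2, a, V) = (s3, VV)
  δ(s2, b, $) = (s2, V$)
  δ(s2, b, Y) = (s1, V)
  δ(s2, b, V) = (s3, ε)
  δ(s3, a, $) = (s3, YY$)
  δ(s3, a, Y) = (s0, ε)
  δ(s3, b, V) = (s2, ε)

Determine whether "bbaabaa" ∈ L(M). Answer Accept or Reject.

(s0, bbaabaa, $)
  read b, top $: go to s0, push Y$ → (s0, baabaa, Y$)
  read b, top Y: go to s0, push V → (s0, aabaa, V$)
  read a, top V: go to s2, push YV → (s2, abaa, YV$)
  read a, top Y: go to s2, push ε → (s2, baa, V$)
  read b, top V: go to s3, push ε → (s3, aa, $)
  read a, top $: go to s3, push YY$ → (s3, a, YY$)
  read a, top Y: go to s0, push ε → (s0, ε, Y$)
All input consumed; state s0 ∈ F.

Accept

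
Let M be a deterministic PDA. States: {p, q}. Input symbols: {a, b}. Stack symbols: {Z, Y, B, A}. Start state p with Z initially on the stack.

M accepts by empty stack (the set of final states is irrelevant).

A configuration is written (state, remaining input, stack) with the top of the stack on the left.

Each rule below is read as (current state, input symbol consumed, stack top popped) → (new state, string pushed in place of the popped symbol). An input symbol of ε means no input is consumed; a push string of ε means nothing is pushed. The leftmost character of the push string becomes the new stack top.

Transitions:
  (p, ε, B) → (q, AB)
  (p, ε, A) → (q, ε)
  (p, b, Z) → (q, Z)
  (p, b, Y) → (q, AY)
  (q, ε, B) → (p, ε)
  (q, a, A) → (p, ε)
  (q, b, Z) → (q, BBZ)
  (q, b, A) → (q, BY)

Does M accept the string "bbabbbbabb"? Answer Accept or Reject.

Reject

(p, bbabbbbabb, Z) ⊢ (q, babbbbabb, Z) ⊢ (q, abbbbabb, BBZ) ⊢ (p, abbbbabb, BZ) ⊢ (q, abbbbabb, ABZ) ⊢ (p, bbbbabb, BZ) ⊢ (q, bbbbabb, ABZ) ⊢ (q, bbbabb, BYBZ) ⊢ (p, bbbabb, YBZ) ⊢ (q, bbabb, AYBZ) ⊢ (q, babb, BYYBZ) ⊢ (p, babb, YYBZ) ⊢ (q, abb, AYYBZ) ⊢ (p, bb, YYBZ) ⊢ (q, b, AYYBZ) ⊢ (q, ε, BYYYBZ) ⊢ (p, ε, YYYBZ)
All input consumed; stack is YYYBZ, not empty, and no further ε-move applies.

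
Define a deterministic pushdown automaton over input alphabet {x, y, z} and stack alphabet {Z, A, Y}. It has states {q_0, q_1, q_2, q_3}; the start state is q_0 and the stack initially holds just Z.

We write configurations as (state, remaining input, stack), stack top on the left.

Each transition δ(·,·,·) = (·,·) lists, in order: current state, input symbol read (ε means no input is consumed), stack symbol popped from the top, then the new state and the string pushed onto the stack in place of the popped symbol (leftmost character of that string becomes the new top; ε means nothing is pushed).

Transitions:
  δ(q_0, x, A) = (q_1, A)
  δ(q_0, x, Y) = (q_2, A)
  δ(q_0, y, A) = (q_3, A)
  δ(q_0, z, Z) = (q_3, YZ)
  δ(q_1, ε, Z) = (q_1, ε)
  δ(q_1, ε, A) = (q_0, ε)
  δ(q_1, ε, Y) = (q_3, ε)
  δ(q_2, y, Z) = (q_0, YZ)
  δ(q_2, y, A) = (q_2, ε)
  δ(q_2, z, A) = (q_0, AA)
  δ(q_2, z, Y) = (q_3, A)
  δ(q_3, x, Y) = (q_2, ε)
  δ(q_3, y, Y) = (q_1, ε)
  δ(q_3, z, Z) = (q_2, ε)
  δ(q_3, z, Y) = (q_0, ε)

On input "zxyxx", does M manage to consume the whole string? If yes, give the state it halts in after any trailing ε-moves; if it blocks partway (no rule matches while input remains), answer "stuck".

(q_0, zxyxx, Z)
  read z, top Z: go to q_3, push YZ → (q_3, xyxx, YZ)
  read x, top Y: go to q_2, push ε → (q_2, yxx, Z)
  read y, top Z: go to q_0, push YZ → (q_0, xx, YZ)
  read x, top Y: go to q_2, push A → (q_2, x, AZ)
No transition for (q_2, x, top A); M blocks with input x remaining.

stuck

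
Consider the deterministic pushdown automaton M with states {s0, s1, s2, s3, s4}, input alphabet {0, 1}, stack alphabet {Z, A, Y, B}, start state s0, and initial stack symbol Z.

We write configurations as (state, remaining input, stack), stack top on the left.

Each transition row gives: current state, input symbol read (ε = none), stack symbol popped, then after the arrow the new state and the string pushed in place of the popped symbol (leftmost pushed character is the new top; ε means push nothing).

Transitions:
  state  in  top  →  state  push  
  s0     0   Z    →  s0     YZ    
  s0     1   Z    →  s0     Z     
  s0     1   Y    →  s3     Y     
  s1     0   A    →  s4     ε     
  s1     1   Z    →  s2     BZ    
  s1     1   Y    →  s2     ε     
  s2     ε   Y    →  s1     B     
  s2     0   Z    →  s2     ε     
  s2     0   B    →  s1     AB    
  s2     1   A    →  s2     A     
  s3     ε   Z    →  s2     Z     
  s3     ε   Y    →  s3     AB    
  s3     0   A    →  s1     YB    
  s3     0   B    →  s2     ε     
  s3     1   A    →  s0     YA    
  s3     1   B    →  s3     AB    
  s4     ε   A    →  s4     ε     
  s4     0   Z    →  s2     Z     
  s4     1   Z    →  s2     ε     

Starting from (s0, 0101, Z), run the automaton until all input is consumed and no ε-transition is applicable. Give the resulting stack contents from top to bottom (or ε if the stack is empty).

(s0, 0101, Z)
  read 0, top Z: go to s0, push YZ → (s0, 101, YZ)
  read 1, top Y: go to s3, push Y → (s3, 01, YZ)
  ε-move, top Y: go to s3, push AB → (s3, 01, ABZ)
  read 0, top A: go to s1, push YB → (s1, 1, YBBZ)
  read 1, top Y: go to s2, push ε → (s2, ε, BBZ)
All input consumed in state s2 with stack BBZ.

BBZ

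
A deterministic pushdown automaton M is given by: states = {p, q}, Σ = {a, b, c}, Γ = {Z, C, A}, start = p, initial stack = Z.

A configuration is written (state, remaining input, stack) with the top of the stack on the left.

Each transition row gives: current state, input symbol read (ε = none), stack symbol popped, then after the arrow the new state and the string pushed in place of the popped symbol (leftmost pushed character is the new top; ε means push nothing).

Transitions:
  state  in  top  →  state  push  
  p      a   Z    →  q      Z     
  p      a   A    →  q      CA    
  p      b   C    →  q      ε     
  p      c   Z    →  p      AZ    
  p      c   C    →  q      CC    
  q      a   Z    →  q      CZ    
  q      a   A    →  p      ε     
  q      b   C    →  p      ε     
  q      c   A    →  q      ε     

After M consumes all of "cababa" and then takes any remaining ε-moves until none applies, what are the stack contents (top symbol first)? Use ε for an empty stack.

CAZ

(p, cababa, Z) ⊢ (p, ababa, AZ) ⊢ (q, baba, CAZ) ⊢ (p, aba, AZ) ⊢ (q, ba, CAZ) ⊢ (p, a, AZ) ⊢ (q, ε, CAZ)
All input consumed in state q with stack CAZ.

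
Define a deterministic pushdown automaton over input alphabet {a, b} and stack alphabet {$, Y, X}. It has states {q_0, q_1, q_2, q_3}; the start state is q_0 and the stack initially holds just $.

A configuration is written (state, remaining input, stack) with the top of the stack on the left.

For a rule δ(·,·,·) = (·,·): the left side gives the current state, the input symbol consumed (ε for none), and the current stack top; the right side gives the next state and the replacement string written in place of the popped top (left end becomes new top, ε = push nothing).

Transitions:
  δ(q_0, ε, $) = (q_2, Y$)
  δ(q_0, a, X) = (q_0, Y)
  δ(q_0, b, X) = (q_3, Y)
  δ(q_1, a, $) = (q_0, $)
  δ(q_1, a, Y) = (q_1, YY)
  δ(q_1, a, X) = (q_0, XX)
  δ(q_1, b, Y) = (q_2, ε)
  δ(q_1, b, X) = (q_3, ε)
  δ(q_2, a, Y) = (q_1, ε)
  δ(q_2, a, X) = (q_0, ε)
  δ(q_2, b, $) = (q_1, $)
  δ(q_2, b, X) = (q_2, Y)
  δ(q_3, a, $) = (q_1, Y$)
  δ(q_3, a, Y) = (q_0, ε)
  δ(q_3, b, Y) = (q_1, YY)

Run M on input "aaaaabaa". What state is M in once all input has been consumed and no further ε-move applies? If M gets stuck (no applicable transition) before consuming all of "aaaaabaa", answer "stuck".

(q_0, aaaaabaa, $)
  ε-move, top $: go to q_2, push Y$ → (q_2, aaaaabaa, Y$)
  read a, top Y: go to q_1, push ε → (q_1, aaaabaa, $)
  read a, top $: go to q_0, push $ → (q_0, aaabaa, $)
  ε-move, top $: go to q_2, push Y$ → (q_2, aaabaa, Y$)
  read a, top Y: go to q_1, push ε → (q_1, aabaa, $)
  read a, top $: go to q_0, push $ → (q_0, abaa, $)
  ε-move, top $: go to q_2, push Y$ → (q_2, abaa, Y$)
  read a, top Y: go to q_1, push ε → (q_1, baa, $)
No transition for (q_1, b, top $); M blocks with input baa remaining.

stuck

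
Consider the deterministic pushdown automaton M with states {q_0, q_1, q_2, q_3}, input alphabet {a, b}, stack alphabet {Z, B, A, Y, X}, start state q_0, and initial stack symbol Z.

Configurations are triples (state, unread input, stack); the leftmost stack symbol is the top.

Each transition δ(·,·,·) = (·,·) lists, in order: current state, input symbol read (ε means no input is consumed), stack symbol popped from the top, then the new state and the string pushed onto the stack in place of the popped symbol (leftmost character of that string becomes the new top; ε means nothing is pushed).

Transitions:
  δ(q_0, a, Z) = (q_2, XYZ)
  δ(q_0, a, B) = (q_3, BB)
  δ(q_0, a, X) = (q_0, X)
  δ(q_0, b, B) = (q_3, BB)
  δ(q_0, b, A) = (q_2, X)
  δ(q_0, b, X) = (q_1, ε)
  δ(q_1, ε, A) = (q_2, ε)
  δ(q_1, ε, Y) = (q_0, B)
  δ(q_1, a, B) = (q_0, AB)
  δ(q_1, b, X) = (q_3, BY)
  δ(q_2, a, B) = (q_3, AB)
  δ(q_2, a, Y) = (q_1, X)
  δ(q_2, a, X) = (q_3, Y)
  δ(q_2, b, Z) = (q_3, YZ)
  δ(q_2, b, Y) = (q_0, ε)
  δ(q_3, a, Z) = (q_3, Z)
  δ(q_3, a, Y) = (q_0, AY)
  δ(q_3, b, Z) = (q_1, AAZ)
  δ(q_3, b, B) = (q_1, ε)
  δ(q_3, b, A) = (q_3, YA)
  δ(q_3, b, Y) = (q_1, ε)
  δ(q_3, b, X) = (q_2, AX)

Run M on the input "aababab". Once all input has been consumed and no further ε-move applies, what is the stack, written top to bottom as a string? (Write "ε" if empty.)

(q_0, aababab, Z) ⊢ (q_2, ababab, XYZ) ⊢ (q_3, babab, YYZ) ⊢ (q_1, abab, YZ) ⊢ (q_0, abab, BZ) ⊢ (q_3, bab, BBZ) ⊢ (q_1, ab, BZ) ⊢ (q_0, b, ABZ) ⊢ (q_2, ε, XBZ)
All input consumed in state q_2 with stack XBZ.

XBZ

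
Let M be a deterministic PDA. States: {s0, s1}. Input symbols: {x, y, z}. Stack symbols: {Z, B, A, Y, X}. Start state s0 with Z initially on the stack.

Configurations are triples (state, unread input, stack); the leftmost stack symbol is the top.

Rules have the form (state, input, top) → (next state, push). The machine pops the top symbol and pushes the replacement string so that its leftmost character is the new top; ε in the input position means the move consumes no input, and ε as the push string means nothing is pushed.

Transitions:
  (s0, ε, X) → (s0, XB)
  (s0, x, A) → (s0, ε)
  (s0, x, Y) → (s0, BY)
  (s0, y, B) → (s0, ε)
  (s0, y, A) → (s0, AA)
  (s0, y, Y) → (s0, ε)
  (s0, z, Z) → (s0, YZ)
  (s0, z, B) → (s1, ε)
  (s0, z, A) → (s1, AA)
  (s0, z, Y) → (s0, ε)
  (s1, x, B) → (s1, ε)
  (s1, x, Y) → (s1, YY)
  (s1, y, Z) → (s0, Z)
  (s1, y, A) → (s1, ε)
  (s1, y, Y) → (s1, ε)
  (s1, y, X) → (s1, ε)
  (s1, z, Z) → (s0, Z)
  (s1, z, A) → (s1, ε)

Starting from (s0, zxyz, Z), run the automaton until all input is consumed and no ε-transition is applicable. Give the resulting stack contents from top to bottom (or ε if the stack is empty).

(s0, zxyz, Z)
  read z, top Z: go to s0, push YZ → (s0, xyz, YZ)
  read x, top Y: go to s0, push BY → (s0, yz, BYZ)
  read y, top B: go to s0, push ε → (s0, z, YZ)
  read z, top Y: go to s0, push ε → (s0, ε, Z)
All input consumed in state s0 with stack Z.

Z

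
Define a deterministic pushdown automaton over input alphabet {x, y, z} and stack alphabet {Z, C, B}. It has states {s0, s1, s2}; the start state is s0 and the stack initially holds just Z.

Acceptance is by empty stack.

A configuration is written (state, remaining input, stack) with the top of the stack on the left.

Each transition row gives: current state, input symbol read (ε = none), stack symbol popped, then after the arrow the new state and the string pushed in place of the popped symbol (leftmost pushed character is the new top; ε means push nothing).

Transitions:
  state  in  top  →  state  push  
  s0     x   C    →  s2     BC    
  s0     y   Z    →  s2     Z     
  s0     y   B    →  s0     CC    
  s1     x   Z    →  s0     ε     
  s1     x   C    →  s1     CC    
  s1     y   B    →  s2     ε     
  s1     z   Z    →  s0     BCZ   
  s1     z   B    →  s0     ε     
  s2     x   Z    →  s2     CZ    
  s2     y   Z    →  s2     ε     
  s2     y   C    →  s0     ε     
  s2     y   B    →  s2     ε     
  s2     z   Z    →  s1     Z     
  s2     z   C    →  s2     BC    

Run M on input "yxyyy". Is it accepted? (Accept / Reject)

(s0, yxyyy, Z) ⊢ (s2, xyyy, Z) ⊢ (s2, yyy, CZ) ⊢ (s0, yy, Z) ⊢ (s2, y, Z) ⊢ (s2, ε, ε)
All input consumed and the stack is empty.

Accept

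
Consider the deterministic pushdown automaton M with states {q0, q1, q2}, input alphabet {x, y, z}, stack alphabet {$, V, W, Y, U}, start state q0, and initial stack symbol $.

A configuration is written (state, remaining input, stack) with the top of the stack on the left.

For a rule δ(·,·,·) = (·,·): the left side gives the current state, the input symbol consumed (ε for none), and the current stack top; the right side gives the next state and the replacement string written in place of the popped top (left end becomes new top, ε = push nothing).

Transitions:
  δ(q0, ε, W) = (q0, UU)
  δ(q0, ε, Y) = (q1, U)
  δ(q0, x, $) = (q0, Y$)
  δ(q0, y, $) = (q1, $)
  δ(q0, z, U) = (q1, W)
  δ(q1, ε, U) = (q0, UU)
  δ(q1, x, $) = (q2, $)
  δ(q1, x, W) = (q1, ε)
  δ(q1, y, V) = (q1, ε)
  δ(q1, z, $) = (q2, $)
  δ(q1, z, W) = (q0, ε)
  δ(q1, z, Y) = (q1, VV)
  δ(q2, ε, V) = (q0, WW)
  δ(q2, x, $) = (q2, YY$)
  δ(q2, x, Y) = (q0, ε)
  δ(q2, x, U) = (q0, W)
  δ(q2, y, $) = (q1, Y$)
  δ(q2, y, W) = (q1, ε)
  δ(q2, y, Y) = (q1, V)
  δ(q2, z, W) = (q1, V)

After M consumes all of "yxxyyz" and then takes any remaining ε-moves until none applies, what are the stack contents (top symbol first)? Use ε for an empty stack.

VV$

(q0, yxxyyz, $) ⊢ (q1, xxyyz, $) ⊢ (q2, xyyz, $) ⊢ (q2, yyz, YY$) ⊢ (q1, yz, VY$) ⊢ (q1, z, Y$) ⊢ (q1, ε, VV$)
All input consumed in state q1 with stack VV$.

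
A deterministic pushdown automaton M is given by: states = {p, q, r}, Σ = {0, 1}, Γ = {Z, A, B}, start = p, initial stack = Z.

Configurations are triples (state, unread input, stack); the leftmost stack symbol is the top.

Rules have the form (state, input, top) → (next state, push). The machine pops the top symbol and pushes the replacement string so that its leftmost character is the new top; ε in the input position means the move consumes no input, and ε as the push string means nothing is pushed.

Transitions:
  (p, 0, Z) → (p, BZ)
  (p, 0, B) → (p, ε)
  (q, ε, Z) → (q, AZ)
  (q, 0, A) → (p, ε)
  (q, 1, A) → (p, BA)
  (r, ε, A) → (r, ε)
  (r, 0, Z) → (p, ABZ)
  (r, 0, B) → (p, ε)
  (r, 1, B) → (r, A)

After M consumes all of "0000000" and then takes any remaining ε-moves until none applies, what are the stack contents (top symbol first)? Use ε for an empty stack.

(p, 0000000, Z)
  read 0, top Z: go to p, push BZ → (p, 000000, BZ)
  read 0, top B: go to p, push ε → (p, 00000, Z)
  read 0, top Z: go to p, push BZ → (p, 0000, BZ)
  read 0, top B: go to p, push ε → (p, 000, Z)
  read 0, top Z: go to p, push BZ → (p, 00, BZ)
  read 0, top B: go to p, push ε → (p, 0, Z)
  read 0, top Z: go to p, push BZ → (p, ε, BZ)
All input consumed in state p with stack BZ.

BZ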